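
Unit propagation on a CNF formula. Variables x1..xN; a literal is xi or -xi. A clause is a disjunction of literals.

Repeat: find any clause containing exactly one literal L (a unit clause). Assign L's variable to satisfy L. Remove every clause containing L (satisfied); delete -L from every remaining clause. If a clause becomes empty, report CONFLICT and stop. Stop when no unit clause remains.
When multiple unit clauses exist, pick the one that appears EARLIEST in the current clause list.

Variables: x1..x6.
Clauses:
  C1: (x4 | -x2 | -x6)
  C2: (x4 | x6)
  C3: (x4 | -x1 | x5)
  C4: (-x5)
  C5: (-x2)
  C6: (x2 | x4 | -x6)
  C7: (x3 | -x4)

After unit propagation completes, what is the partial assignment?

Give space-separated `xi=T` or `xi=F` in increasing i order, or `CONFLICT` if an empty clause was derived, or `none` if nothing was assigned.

unit clause [-5] forces x5=F; simplify:
  drop 5 from [4, -1, 5] -> [4, -1]
  satisfied 1 clause(s); 6 remain; assigned so far: [5]
unit clause [-2] forces x2=F; simplify:
  drop 2 from [2, 4, -6] -> [4, -6]
  satisfied 2 clause(s); 4 remain; assigned so far: [2, 5]

Answer: x2=F x5=F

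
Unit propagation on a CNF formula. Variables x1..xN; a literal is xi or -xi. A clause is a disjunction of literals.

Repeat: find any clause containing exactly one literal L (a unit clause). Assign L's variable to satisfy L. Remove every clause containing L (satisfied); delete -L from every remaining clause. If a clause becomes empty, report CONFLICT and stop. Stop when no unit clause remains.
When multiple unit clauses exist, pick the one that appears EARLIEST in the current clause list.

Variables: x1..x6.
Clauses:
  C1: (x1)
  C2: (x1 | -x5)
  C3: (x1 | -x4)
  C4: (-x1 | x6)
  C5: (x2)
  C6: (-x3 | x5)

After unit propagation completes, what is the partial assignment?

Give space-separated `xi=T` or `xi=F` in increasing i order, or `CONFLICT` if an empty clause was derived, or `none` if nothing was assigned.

unit clause [1] forces x1=T; simplify:
  drop -1 from [-1, 6] -> [6]
  satisfied 3 clause(s); 3 remain; assigned so far: [1]
unit clause [6] forces x6=T; simplify:
  satisfied 1 clause(s); 2 remain; assigned so far: [1, 6]
unit clause [2] forces x2=T; simplify:
  satisfied 1 clause(s); 1 remain; assigned so far: [1, 2, 6]

Answer: x1=T x2=T x6=T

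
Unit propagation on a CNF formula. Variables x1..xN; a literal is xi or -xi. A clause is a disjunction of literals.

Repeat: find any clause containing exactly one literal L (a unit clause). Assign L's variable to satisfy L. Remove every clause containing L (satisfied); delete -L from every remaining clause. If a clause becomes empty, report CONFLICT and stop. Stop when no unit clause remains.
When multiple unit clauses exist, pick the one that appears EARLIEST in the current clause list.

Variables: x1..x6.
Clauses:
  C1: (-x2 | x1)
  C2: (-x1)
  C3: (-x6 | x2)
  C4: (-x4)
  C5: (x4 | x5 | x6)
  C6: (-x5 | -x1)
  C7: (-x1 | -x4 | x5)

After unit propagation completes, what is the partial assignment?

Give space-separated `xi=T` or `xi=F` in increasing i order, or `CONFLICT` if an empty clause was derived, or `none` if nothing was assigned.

Answer: x1=F x2=F x4=F x5=T x6=F

Derivation:
unit clause [-1] forces x1=F; simplify:
  drop 1 from [-2, 1] -> [-2]
  satisfied 3 clause(s); 4 remain; assigned so far: [1]
unit clause [-2] forces x2=F; simplify:
  drop 2 from [-6, 2] -> [-6]
  satisfied 1 clause(s); 3 remain; assigned so far: [1, 2]
unit clause [-6] forces x6=F; simplify:
  drop 6 from [4, 5, 6] -> [4, 5]
  satisfied 1 clause(s); 2 remain; assigned so far: [1, 2, 6]
unit clause [-4] forces x4=F; simplify:
  drop 4 from [4, 5] -> [5]
  satisfied 1 clause(s); 1 remain; assigned so far: [1, 2, 4, 6]
unit clause [5] forces x5=T; simplify:
  satisfied 1 clause(s); 0 remain; assigned so far: [1, 2, 4, 5, 6]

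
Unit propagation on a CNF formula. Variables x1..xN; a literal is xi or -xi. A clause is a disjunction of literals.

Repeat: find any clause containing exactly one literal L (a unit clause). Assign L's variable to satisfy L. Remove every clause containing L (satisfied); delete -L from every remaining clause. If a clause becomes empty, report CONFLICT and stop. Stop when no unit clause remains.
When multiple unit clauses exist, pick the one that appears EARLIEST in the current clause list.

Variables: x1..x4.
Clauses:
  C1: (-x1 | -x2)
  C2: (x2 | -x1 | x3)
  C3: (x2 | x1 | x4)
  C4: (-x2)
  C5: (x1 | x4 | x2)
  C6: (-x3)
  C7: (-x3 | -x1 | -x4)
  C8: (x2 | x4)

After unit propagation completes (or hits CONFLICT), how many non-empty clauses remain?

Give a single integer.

Answer: 0

Derivation:
unit clause [-2] forces x2=F; simplify:
  drop 2 from [2, -1, 3] -> [-1, 3]
  drop 2 from [2, 1, 4] -> [1, 4]
  drop 2 from [1, 4, 2] -> [1, 4]
  drop 2 from [2, 4] -> [4]
  satisfied 2 clause(s); 6 remain; assigned so far: [2]
unit clause [-3] forces x3=F; simplify:
  drop 3 from [-1, 3] -> [-1]
  satisfied 2 clause(s); 4 remain; assigned so far: [2, 3]
unit clause [-1] forces x1=F; simplify:
  drop 1 from [1, 4] -> [4]
  drop 1 from [1, 4] -> [4]
  satisfied 1 clause(s); 3 remain; assigned so far: [1, 2, 3]
unit clause [4] forces x4=T; simplify:
  satisfied 3 clause(s); 0 remain; assigned so far: [1, 2, 3, 4]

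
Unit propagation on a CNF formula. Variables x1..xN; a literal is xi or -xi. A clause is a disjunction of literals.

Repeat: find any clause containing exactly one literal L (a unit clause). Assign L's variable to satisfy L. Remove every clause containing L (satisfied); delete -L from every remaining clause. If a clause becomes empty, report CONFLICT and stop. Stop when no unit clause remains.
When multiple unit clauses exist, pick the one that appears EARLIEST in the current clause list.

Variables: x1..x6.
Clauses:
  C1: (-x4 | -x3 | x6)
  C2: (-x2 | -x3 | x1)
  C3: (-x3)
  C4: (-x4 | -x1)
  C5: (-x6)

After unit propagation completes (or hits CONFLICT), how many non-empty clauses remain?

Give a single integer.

Answer: 1

Derivation:
unit clause [-3] forces x3=F; simplify:
  satisfied 3 clause(s); 2 remain; assigned so far: [3]
unit clause [-6] forces x6=F; simplify:
  satisfied 1 clause(s); 1 remain; assigned so far: [3, 6]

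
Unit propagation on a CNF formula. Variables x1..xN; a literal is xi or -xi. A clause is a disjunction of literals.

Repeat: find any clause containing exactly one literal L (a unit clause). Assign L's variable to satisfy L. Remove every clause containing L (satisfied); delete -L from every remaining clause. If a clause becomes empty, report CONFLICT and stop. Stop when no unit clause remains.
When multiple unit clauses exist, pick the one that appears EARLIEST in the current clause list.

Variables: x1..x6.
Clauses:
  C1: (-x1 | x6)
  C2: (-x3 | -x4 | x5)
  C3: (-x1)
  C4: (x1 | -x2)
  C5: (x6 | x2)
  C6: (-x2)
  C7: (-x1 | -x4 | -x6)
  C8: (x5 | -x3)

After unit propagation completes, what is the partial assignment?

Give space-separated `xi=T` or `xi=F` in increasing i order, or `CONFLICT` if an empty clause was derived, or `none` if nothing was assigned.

unit clause [-1] forces x1=F; simplify:
  drop 1 from [1, -2] -> [-2]
  satisfied 3 clause(s); 5 remain; assigned so far: [1]
unit clause [-2] forces x2=F; simplify:
  drop 2 from [6, 2] -> [6]
  satisfied 2 clause(s); 3 remain; assigned so far: [1, 2]
unit clause [6] forces x6=T; simplify:
  satisfied 1 clause(s); 2 remain; assigned so far: [1, 2, 6]

Answer: x1=F x2=F x6=T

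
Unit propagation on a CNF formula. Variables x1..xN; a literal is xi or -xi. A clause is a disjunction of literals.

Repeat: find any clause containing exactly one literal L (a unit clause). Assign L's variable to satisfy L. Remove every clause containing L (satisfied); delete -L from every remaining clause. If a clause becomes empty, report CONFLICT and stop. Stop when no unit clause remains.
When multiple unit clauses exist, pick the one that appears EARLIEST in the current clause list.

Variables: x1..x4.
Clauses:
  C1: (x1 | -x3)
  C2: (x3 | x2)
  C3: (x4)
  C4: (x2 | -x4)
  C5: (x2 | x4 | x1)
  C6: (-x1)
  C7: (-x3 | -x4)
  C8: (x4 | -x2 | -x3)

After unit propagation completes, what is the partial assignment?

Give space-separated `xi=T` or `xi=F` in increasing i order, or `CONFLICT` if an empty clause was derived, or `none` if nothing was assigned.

Answer: x1=F x2=T x3=F x4=T

Derivation:
unit clause [4] forces x4=T; simplify:
  drop -4 from [2, -4] -> [2]
  drop -4 from [-3, -4] -> [-3]
  satisfied 3 clause(s); 5 remain; assigned so far: [4]
unit clause [2] forces x2=T; simplify:
  satisfied 2 clause(s); 3 remain; assigned so far: [2, 4]
unit clause [-1] forces x1=F; simplify:
  drop 1 from [1, -3] -> [-3]
  satisfied 1 clause(s); 2 remain; assigned so far: [1, 2, 4]
unit clause [-3] forces x3=F; simplify:
  satisfied 2 clause(s); 0 remain; assigned so far: [1, 2, 3, 4]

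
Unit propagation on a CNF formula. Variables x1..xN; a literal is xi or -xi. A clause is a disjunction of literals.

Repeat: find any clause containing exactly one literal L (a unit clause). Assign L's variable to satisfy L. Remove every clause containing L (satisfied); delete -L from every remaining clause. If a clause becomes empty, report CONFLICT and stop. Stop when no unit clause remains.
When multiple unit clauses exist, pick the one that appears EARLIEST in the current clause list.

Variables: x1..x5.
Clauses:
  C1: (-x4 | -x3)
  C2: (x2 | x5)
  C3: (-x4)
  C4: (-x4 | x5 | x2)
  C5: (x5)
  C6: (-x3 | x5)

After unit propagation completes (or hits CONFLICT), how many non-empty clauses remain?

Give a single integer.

unit clause [-4] forces x4=F; simplify:
  satisfied 3 clause(s); 3 remain; assigned so far: [4]
unit clause [5] forces x5=T; simplify:
  satisfied 3 clause(s); 0 remain; assigned so far: [4, 5]

Answer: 0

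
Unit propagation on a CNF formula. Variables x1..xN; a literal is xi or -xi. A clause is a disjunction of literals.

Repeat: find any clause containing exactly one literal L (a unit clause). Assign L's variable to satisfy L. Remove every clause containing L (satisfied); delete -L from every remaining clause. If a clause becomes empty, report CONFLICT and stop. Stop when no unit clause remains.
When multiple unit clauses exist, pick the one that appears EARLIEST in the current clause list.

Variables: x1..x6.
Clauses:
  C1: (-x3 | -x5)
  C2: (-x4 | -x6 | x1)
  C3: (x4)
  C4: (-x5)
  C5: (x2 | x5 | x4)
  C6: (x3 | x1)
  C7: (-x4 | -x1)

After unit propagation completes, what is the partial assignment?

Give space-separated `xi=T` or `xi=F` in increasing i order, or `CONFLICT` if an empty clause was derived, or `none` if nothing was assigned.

unit clause [4] forces x4=T; simplify:
  drop -4 from [-4, -6, 1] -> [-6, 1]
  drop -4 from [-4, -1] -> [-1]
  satisfied 2 clause(s); 5 remain; assigned so far: [4]
unit clause [-5] forces x5=F; simplify:
  satisfied 2 clause(s); 3 remain; assigned so far: [4, 5]
unit clause [-1] forces x1=F; simplify:
  drop 1 from [-6, 1] -> [-6]
  drop 1 from [3, 1] -> [3]
  satisfied 1 clause(s); 2 remain; assigned so far: [1, 4, 5]
unit clause [-6] forces x6=F; simplify:
  satisfied 1 clause(s); 1 remain; assigned so far: [1, 4, 5, 6]
unit clause [3] forces x3=T; simplify:
  satisfied 1 clause(s); 0 remain; assigned so far: [1, 3, 4, 5, 6]

Answer: x1=F x3=T x4=T x5=F x6=F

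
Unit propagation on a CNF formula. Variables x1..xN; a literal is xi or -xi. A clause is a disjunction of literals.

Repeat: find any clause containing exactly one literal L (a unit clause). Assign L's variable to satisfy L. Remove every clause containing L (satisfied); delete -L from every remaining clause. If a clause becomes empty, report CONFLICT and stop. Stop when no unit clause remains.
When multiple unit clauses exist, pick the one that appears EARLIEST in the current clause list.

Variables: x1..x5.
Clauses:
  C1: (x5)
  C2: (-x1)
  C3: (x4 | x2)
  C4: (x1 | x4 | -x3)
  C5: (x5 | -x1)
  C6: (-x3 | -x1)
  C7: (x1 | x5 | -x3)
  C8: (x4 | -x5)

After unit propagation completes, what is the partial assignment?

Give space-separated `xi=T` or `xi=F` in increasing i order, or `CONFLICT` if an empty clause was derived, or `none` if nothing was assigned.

Answer: x1=F x4=T x5=T

Derivation:
unit clause [5] forces x5=T; simplify:
  drop -5 from [4, -5] -> [4]
  satisfied 3 clause(s); 5 remain; assigned so far: [5]
unit clause [-1] forces x1=F; simplify:
  drop 1 from [1, 4, -3] -> [4, -3]
  satisfied 2 clause(s); 3 remain; assigned so far: [1, 5]
unit clause [4] forces x4=T; simplify:
  satisfied 3 clause(s); 0 remain; assigned so far: [1, 4, 5]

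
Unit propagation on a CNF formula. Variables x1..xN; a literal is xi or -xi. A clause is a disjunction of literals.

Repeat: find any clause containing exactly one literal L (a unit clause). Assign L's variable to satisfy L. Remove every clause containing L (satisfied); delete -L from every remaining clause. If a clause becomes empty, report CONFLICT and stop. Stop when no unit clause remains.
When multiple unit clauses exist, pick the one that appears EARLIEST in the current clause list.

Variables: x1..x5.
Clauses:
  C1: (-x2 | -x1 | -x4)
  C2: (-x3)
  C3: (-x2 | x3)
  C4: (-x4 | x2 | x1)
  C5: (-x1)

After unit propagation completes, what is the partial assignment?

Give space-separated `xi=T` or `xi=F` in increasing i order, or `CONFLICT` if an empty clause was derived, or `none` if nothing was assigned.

Answer: x1=F x2=F x3=F x4=F

Derivation:
unit clause [-3] forces x3=F; simplify:
  drop 3 from [-2, 3] -> [-2]
  satisfied 1 clause(s); 4 remain; assigned so far: [3]
unit clause [-2] forces x2=F; simplify:
  drop 2 from [-4, 2, 1] -> [-4, 1]
  satisfied 2 clause(s); 2 remain; assigned so far: [2, 3]
unit clause [-1] forces x1=F; simplify:
  drop 1 from [-4, 1] -> [-4]
  satisfied 1 clause(s); 1 remain; assigned so far: [1, 2, 3]
unit clause [-4] forces x4=F; simplify:
  satisfied 1 clause(s); 0 remain; assigned so far: [1, 2, 3, 4]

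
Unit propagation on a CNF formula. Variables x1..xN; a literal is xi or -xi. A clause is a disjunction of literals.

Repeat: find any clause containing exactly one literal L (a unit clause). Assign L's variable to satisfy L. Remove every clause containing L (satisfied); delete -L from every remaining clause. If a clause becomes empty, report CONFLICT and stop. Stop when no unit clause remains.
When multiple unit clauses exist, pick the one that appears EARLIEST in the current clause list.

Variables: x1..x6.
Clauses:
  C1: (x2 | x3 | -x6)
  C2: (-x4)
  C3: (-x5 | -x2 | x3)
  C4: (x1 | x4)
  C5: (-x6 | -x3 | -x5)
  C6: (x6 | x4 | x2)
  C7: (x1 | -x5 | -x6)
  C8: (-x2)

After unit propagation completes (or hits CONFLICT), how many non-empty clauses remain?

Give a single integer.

unit clause [-4] forces x4=F; simplify:
  drop 4 from [1, 4] -> [1]
  drop 4 from [6, 4, 2] -> [6, 2]
  satisfied 1 clause(s); 7 remain; assigned so far: [4]
unit clause [1] forces x1=T; simplify:
  satisfied 2 clause(s); 5 remain; assigned so far: [1, 4]
unit clause [-2] forces x2=F; simplify:
  drop 2 from [2, 3, -6] -> [3, -6]
  drop 2 from [6, 2] -> [6]
  satisfied 2 clause(s); 3 remain; assigned so far: [1, 2, 4]
unit clause [6] forces x6=T; simplify:
  drop -6 from [3, -6] -> [3]
  drop -6 from [-6, -3, -5] -> [-3, -5]
  satisfied 1 clause(s); 2 remain; assigned so far: [1, 2, 4, 6]
unit clause [3] forces x3=T; simplify:
  drop -3 from [-3, -5] -> [-5]
  satisfied 1 clause(s); 1 remain; assigned so far: [1, 2, 3, 4, 6]
unit clause [-5] forces x5=F; simplify:
  satisfied 1 clause(s); 0 remain; assigned so far: [1, 2, 3, 4, 5, 6]

Answer: 0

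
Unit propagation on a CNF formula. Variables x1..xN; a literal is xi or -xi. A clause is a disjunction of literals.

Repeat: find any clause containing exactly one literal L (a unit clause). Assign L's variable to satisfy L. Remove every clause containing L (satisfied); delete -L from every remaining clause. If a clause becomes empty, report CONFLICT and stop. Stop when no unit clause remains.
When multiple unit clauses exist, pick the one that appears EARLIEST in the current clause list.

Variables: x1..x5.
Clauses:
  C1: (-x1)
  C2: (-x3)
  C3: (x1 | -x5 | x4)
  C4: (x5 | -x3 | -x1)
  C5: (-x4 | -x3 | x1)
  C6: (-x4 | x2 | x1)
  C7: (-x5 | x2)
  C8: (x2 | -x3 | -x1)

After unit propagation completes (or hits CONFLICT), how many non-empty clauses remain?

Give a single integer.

Answer: 3

Derivation:
unit clause [-1] forces x1=F; simplify:
  drop 1 from [1, -5, 4] -> [-5, 4]
  drop 1 from [-4, -3, 1] -> [-4, -3]
  drop 1 from [-4, 2, 1] -> [-4, 2]
  satisfied 3 clause(s); 5 remain; assigned so far: [1]
unit clause [-3] forces x3=F; simplify:
  satisfied 2 clause(s); 3 remain; assigned so far: [1, 3]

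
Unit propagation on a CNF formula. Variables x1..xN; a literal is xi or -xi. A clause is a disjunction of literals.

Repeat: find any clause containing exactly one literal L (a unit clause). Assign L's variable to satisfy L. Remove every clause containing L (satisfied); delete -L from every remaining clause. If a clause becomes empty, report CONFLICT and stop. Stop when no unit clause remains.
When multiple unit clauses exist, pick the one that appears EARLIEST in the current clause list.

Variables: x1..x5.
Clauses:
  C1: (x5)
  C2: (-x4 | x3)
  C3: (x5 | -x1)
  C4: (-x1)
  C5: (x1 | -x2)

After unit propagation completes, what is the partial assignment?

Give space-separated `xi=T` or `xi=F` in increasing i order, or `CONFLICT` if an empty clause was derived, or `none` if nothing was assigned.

unit clause [5] forces x5=T; simplify:
  satisfied 2 clause(s); 3 remain; assigned so far: [5]
unit clause [-1] forces x1=F; simplify:
  drop 1 from [1, -2] -> [-2]
  satisfied 1 clause(s); 2 remain; assigned so far: [1, 5]
unit clause [-2] forces x2=F; simplify:
  satisfied 1 clause(s); 1 remain; assigned so far: [1, 2, 5]

Answer: x1=F x2=F x5=T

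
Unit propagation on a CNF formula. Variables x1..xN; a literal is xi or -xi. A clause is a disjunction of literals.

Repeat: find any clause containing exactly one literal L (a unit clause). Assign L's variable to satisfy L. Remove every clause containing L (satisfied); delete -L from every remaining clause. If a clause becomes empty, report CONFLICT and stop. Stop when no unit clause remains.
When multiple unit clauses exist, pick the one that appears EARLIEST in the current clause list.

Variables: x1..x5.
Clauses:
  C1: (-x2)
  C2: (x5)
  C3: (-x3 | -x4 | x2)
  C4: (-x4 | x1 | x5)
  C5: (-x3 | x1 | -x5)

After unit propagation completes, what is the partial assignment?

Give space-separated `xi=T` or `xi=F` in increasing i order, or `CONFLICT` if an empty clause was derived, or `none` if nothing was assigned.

unit clause [-2] forces x2=F; simplify:
  drop 2 from [-3, -4, 2] -> [-3, -4]
  satisfied 1 clause(s); 4 remain; assigned so far: [2]
unit clause [5] forces x5=T; simplify:
  drop -5 from [-3, 1, -5] -> [-3, 1]
  satisfied 2 clause(s); 2 remain; assigned so far: [2, 5]

Answer: x2=F x5=T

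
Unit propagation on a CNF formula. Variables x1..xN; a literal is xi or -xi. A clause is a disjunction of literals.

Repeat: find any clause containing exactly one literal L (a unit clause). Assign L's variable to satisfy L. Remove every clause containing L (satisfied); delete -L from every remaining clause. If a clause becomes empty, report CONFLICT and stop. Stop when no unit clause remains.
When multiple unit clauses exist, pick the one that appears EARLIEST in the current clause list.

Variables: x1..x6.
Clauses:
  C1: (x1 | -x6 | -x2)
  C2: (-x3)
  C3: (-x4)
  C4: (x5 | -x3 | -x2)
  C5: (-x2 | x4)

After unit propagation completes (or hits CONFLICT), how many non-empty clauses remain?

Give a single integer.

unit clause [-3] forces x3=F; simplify:
  satisfied 2 clause(s); 3 remain; assigned so far: [3]
unit clause [-4] forces x4=F; simplify:
  drop 4 from [-2, 4] -> [-2]
  satisfied 1 clause(s); 2 remain; assigned so far: [3, 4]
unit clause [-2] forces x2=F; simplify:
  satisfied 2 clause(s); 0 remain; assigned so far: [2, 3, 4]

Answer: 0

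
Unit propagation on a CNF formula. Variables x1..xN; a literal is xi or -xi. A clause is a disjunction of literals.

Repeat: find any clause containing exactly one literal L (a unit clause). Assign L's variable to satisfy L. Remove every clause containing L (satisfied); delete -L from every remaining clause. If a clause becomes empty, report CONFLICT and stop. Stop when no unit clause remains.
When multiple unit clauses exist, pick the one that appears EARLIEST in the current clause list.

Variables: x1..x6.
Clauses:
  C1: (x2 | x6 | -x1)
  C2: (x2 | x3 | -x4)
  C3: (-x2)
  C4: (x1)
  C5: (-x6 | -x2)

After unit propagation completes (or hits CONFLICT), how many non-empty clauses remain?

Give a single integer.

Answer: 1

Derivation:
unit clause [-2] forces x2=F; simplify:
  drop 2 from [2, 6, -1] -> [6, -1]
  drop 2 from [2, 3, -4] -> [3, -4]
  satisfied 2 clause(s); 3 remain; assigned so far: [2]
unit clause [1] forces x1=T; simplify:
  drop -1 from [6, -1] -> [6]
  satisfied 1 clause(s); 2 remain; assigned so far: [1, 2]
unit clause [6] forces x6=T; simplify:
  satisfied 1 clause(s); 1 remain; assigned so far: [1, 2, 6]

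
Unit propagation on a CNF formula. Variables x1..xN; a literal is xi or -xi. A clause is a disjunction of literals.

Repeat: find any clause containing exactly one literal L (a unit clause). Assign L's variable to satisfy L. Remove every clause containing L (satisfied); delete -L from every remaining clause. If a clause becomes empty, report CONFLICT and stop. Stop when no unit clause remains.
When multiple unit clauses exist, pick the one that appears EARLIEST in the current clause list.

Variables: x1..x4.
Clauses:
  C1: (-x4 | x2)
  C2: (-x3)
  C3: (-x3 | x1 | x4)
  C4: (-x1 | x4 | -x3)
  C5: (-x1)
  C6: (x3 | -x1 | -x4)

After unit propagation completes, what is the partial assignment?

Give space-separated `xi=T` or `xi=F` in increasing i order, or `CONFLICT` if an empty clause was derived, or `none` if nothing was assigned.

unit clause [-3] forces x3=F; simplify:
  drop 3 from [3, -1, -4] -> [-1, -4]
  satisfied 3 clause(s); 3 remain; assigned so far: [3]
unit clause [-1] forces x1=F; simplify:
  satisfied 2 clause(s); 1 remain; assigned so far: [1, 3]

Answer: x1=F x3=F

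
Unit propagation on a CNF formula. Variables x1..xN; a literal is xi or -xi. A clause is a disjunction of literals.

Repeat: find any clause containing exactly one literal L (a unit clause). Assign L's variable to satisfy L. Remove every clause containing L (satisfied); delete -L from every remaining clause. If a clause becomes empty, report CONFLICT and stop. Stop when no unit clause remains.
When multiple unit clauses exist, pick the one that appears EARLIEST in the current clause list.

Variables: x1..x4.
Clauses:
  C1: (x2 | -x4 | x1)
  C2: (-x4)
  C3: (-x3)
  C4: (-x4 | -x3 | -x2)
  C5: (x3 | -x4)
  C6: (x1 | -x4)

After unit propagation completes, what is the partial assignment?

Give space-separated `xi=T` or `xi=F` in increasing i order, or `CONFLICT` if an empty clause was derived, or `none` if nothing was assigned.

Answer: x3=F x4=F

Derivation:
unit clause [-4] forces x4=F; simplify:
  satisfied 5 clause(s); 1 remain; assigned so far: [4]
unit clause [-3] forces x3=F; simplify:
  satisfied 1 clause(s); 0 remain; assigned so far: [3, 4]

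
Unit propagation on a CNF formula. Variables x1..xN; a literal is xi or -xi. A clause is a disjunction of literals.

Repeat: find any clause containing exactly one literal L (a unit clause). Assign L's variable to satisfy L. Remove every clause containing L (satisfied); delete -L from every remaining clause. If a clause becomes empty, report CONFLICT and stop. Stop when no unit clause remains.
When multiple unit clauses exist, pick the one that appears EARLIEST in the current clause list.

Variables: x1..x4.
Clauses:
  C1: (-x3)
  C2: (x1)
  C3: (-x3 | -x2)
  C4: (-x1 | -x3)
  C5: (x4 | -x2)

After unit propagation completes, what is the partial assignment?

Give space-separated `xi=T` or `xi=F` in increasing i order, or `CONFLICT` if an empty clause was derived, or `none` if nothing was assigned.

unit clause [-3] forces x3=F; simplify:
  satisfied 3 clause(s); 2 remain; assigned so far: [3]
unit clause [1] forces x1=T; simplify:
  satisfied 1 clause(s); 1 remain; assigned so far: [1, 3]

Answer: x1=T x3=F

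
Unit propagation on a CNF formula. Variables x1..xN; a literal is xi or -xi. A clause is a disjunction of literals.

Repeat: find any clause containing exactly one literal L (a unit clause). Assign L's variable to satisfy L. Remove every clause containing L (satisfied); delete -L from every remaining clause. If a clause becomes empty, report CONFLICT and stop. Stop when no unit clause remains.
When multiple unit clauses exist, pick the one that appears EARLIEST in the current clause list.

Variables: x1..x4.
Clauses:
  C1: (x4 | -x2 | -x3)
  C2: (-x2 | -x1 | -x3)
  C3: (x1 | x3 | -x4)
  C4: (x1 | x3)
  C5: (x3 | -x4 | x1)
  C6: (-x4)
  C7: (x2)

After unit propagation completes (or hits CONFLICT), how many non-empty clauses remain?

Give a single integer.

Answer: 0

Derivation:
unit clause [-4] forces x4=F; simplify:
  drop 4 from [4, -2, -3] -> [-2, -3]
  satisfied 3 clause(s); 4 remain; assigned so far: [4]
unit clause [2] forces x2=T; simplify:
  drop -2 from [-2, -3] -> [-3]
  drop -2 from [-2, -1, -3] -> [-1, -3]
  satisfied 1 clause(s); 3 remain; assigned so far: [2, 4]
unit clause [-3] forces x3=F; simplify:
  drop 3 from [1, 3] -> [1]
  satisfied 2 clause(s); 1 remain; assigned so far: [2, 3, 4]
unit clause [1] forces x1=T; simplify:
  satisfied 1 clause(s); 0 remain; assigned so far: [1, 2, 3, 4]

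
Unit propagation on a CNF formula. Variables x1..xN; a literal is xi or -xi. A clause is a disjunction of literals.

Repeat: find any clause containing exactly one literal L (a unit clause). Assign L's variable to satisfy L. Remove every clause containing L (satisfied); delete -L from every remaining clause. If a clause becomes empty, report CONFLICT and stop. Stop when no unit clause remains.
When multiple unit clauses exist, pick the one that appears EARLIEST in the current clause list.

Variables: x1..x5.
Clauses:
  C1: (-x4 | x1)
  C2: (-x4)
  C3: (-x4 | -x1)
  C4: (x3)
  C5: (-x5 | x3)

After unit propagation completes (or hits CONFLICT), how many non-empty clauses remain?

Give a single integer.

unit clause [-4] forces x4=F; simplify:
  satisfied 3 clause(s); 2 remain; assigned so far: [4]
unit clause [3] forces x3=T; simplify:
  satisfied 2 clause(s); 0 remain; assigned so far: [3, 4]

Answer: 0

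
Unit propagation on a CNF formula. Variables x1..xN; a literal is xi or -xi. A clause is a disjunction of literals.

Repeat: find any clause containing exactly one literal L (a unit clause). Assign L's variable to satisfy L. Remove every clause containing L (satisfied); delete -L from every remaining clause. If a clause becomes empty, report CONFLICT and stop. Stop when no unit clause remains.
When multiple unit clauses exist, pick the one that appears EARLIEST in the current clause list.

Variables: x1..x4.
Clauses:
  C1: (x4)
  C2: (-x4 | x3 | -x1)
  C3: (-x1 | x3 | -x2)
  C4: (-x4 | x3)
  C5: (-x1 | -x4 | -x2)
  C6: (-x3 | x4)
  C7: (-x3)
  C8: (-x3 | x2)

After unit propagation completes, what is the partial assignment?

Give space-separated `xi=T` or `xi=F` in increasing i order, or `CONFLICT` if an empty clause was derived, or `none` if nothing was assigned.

Answer: CONFLICT

Derivation:
unit clause [4] forces x4=T; simplify:
  drop -4 from [-4, 3, -1] -> [3, -1]
  drop -4 from [-4, 3] -> [3]
  drop -4 from [-1, -4, -2] -> [-1, -2]
  satisfied 2 clause(s); 6 remain; assigned so far: [4]
unit clause [3] forces x3=T; simplify:
  drop -3 from [-3] -> [] (empty!)
  drop -3 from [-3, 2] -> [2]
  satisfied 3 clause(s); 3 remain; assigned so far: [3, 4]
CONFLICT (empty clause)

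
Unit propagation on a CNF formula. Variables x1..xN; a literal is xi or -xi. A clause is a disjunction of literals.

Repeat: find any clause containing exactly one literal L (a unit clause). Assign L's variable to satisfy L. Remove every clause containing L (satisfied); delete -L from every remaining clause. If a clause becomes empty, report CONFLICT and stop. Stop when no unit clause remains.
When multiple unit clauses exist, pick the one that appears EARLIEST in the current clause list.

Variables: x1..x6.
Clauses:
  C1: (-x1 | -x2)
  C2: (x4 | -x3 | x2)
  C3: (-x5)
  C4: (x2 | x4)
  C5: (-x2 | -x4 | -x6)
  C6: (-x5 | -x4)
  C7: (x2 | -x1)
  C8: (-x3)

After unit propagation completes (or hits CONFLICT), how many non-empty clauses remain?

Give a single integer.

unit clause [-5] forces x5=F; simplify:
  satisfied 2 clause(s); 6 remain; assigned so far: [5]
unit clause [-3] forces x3=F; simplify:
  satisfied 2 clause(s); 4 remain; assigned so far: [3, 5]

Answer: 4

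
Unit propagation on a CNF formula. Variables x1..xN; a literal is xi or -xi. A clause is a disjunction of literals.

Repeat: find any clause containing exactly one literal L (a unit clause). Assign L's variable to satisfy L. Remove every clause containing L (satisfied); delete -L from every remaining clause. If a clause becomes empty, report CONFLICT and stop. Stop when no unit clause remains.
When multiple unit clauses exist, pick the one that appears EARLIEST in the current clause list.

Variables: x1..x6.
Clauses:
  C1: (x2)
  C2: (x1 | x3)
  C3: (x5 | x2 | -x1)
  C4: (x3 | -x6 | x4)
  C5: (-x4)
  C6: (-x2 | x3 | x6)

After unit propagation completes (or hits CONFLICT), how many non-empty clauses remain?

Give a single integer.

Answer: 3

Derivation:
unit clause [2] forces x2=T; simplify:
  drop -2 from [-2, 3, 6] -> [3, 6]
  satisfied 2 clause(s); 4 remain; assigned so far: [2]
unit clause [-4] forces x4=F; simplify:
  drop 4 from [3, -6, 4] -> [3, -6]
  satisfied 1 clause(s); 3 remain; assigned so far: [2, 4]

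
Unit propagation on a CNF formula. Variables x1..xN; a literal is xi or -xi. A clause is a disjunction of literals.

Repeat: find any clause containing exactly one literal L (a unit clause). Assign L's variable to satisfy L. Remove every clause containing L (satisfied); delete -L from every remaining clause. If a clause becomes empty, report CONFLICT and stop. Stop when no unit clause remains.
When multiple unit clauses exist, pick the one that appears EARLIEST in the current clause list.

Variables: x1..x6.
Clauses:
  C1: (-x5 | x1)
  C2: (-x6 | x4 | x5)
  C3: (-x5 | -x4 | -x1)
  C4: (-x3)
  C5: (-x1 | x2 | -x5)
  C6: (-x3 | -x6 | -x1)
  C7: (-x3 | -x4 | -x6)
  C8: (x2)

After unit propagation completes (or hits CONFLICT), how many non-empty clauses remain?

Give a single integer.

unit clause [-3] forces x3=F; simplify:
  satisfied 3 clause(s); 5 remain; assigned so far: [3]
unit clause [2] forces x2=T; simplify:
  satisfied 2 clause(s); 3 remain; assigned so far: [2, 3]

Answer: 3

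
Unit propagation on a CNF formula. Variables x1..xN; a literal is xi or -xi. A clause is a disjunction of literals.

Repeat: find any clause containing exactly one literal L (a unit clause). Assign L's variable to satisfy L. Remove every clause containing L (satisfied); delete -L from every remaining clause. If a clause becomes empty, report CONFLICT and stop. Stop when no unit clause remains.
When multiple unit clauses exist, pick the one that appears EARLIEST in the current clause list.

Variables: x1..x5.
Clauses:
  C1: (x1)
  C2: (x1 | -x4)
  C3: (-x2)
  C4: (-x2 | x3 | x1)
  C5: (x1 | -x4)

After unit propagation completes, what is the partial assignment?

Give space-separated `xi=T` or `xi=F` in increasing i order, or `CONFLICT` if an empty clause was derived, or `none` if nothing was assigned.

Answer: x1=T x2=F

Derivation:
unit clause [1] forces x1=T; simplify:
  satisfied 4 clause(s); 1 remain; assigned so far: [1]
unit clause [-2] forces x2=F; simplify:
  satisfied 1 clause(s); 0 remain; assigned so far: [1, 2]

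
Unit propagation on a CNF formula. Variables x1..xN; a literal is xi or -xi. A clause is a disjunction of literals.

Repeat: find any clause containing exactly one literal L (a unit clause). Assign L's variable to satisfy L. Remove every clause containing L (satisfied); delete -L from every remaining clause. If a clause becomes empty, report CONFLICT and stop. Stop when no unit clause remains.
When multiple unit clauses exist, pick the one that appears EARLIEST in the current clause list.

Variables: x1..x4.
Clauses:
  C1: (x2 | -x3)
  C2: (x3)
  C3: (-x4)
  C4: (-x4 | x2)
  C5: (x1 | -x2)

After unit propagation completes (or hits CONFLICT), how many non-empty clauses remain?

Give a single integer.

Answer: 0

Derivation:
unit clause [3] forces x3=T; simplify:
  drop -3 from [2, -3] -> [2]
  satisfied 1 clause(s); 4 remain; assigned so far: [3]
unit clause [2] forces x2=T; simplify:
  drop -2 from [1, -2] -> [1]
  satisfied 2 clause(s); 2 remain; assigned so far: [2, 3]
unit clause [-4] forces x4=F; simplify:
  satisfied 1 clause(s); 1 remain; assigned so far: [2, 3, 4]
unit clause [1] forces x1=T; simplify:
  satisfied 1 clause(s); 0 remain; assigned so far: [1, 2, 3, 4]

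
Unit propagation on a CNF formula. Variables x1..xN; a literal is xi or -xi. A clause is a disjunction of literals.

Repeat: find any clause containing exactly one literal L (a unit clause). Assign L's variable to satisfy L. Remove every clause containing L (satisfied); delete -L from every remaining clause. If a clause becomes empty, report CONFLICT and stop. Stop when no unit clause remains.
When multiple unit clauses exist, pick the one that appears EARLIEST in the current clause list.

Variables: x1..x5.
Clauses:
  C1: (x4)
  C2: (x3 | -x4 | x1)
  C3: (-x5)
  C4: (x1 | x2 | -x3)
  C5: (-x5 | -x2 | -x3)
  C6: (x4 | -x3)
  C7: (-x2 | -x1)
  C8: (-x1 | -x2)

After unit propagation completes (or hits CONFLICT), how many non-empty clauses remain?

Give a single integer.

unit clause [4] forces x4=T; simplify:
  drop -4 from [3, -4, 1] -> [3, 1]
  satisfied 2 clause(s); 6 remain; assigned so far: [4]
unit clause [-5] forces x5=F; simplify:
  satisfied 2 clause(s); 4 remain; assigned so far: [4, 5]

Answer: 4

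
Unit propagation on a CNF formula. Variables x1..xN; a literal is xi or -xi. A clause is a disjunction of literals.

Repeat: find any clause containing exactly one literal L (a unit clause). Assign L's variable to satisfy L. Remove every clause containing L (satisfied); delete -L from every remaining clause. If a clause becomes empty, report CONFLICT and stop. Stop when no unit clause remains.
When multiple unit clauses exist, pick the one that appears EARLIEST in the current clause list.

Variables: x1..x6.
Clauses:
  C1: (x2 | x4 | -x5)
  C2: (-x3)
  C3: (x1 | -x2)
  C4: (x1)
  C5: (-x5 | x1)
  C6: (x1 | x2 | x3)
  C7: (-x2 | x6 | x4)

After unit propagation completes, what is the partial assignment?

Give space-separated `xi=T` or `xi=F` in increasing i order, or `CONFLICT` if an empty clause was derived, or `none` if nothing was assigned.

unit clause [-3] forces x3=F; simplify:
  drop 3 from [1, 2, 3] -> [1, 2]
  satisfied 1 clause(s); 6 remain; assigned so far: [3]
unit clause [1] forces x1=T; simplify:
  satisfied 4 clause(s); 2 remain; assigned so far: [1, 3]

Answer: x1=T x3=F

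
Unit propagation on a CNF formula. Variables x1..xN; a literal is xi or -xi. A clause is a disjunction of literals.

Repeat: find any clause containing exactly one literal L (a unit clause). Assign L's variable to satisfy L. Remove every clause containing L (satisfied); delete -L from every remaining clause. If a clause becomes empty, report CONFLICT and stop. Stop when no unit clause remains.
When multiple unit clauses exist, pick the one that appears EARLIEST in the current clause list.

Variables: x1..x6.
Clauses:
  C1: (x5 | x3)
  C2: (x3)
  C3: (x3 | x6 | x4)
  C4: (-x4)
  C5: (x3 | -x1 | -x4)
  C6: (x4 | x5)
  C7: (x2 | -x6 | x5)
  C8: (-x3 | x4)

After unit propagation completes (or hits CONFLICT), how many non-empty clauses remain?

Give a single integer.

unit clause [3] forces x3=T; simplify:
  drop -3 from [-3, 4] -> [4]
  satisfied 4 clause(s); 4 remain; assigned so far: [3]
unit clause [-4] forces x4=F; simplify:
  drop 4 from [4, 5] -> [5]
  drop 4 from [4] -> [] (empty!)
  satisfied 1 clause(s); 3 remain; assigned so far: [3, 4]
CONFLICT (empty clause)

Answer: 2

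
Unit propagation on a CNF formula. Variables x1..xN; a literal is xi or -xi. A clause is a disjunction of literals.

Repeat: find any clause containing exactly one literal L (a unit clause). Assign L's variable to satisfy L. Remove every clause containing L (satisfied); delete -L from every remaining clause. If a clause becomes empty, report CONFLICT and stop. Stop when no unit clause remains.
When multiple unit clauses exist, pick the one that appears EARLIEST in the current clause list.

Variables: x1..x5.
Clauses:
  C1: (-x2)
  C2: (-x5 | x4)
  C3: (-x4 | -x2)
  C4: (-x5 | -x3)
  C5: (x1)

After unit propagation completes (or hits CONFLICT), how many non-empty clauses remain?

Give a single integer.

Answer: 2

Derivation:
unit clause [-2] forces x2=F; simplify:
  satisfied 2 clause(s); 3 remain; assigned so far: [2]
unit clause [1] forces x1=T; simplify:
  satisfied 1 clause(s); 2 remain; assigned so far: [1, 2]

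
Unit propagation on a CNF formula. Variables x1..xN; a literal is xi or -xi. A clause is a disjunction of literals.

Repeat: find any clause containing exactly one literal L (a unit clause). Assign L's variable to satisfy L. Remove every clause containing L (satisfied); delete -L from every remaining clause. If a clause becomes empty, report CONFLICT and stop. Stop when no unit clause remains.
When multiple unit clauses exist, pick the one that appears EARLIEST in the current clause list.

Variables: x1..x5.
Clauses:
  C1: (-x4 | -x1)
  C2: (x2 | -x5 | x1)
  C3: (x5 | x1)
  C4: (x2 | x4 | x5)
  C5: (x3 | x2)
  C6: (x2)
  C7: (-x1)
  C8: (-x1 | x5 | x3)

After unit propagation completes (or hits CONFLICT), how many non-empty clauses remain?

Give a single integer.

Answer: 0

Derivation:
unit clause [2] forces x2=T; simplify:
  satisfied 4 clause(s); 4 remain; assigned so far: [2]
unit clause [-1] forces x1=F; simplify:
  drop 1 from [5, 1] -> [5]
  satisfied 3 clause(s); 1 remain; assigned so far: [1, 2]
unit clause [5] forces x5=T; simplify:
  satisfied 1 clause(s); 0 remain; assigned so far: [1, 2, 5]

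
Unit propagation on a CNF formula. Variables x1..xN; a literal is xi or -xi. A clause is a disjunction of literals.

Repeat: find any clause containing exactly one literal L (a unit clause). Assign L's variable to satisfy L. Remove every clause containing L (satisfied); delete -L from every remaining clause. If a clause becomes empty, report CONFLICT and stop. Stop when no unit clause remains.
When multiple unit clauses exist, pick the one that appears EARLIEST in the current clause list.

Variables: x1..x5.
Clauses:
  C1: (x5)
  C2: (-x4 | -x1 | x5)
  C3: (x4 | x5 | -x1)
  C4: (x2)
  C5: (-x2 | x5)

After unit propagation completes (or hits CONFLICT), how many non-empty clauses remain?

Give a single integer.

unit clause [5] forces x5=T; simplify:
  satisfied 4 clause(s); 1 remain; assigned so far: [5]
unit clause [2] forces x2=T; simplify:
  satisfied 1 clause(s); 0 remain; assigned so far: [2, 5]

Answer: 0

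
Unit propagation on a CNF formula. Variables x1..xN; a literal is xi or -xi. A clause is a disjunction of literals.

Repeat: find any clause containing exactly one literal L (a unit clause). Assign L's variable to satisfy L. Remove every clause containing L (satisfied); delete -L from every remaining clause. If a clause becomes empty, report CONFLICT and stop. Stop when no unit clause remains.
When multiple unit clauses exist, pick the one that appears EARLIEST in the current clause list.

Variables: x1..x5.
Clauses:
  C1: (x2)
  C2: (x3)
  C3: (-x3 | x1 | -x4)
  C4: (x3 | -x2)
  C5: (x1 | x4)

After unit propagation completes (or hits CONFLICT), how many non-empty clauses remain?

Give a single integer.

Answer: 2

Derivation:
unit clause [2] forces x2=T; simplify:
  drop -2 from [3, -2] -> [3]
  satisfied 1 clause(s); 4 remain; assigned so far: [2]
unit clause [3] forces x3=T; simplify:
  drop -3 from [-3, 1, -4] -> [1, -4]
  satisfied 2 clause(s); 2 remain; assigned so far: [2, 3]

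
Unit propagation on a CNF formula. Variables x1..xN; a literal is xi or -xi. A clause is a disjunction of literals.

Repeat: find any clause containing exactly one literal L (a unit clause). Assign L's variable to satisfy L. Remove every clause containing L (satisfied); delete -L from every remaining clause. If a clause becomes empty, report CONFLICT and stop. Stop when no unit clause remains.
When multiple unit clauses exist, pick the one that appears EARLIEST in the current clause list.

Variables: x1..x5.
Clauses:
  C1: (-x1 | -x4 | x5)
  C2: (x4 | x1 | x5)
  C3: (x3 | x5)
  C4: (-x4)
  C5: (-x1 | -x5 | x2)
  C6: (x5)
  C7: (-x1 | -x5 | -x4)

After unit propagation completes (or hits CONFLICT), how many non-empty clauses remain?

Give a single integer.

unit clause [-4] forces x4=F; simplify:
  drop 4 from [4, 1, 5] -> [1, 5]
  satisfied 3 clause(s); 4 remain; assigned so far: [4]
unit clause [5] forces x5=T; simplify:
  drop -5 from [-1, -5, 2] -> [-1, 2]
  satisfied 3 clause(s); 1 remain; assigned so far: [4, 5]

Answer: 1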